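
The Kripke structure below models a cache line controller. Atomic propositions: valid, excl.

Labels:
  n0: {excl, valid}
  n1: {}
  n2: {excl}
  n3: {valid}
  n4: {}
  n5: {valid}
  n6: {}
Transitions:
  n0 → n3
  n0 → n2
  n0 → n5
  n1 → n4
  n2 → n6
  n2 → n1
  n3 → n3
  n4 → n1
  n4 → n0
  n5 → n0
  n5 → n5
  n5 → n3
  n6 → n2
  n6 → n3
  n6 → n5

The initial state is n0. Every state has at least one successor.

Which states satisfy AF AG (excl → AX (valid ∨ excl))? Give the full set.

States satisfying AG (excl → AX (valid ∨ excl)): {n3}.
States satisfying AF AG (excl → AX (valid ∨ excl)): {n3}.

{n3}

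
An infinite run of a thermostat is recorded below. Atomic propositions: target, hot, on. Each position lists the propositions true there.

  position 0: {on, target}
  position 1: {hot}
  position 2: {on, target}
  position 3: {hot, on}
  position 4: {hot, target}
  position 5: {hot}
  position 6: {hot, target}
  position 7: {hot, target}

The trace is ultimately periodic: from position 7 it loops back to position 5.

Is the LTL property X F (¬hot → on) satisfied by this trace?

Holds

The position after 0 is 1; F (¬hot → on) is true there.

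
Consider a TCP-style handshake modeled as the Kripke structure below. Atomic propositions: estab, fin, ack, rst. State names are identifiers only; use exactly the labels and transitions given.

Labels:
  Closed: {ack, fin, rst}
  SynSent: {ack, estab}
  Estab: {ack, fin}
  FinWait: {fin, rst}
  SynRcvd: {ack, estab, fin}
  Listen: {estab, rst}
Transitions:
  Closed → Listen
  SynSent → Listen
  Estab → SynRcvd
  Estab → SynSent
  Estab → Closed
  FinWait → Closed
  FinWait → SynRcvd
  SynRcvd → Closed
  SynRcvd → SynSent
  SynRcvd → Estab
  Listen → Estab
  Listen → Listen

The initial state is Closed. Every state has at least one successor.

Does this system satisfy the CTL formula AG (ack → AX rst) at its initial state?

No

States satisfying ack → AX rst: {Closed, SynSent, FinWait, Listen}.
States satisfying AG (ack → AX rst): ∅.
Estab is reachable from Closed and violates ack → AX rst, so AG fails at Closed.
Closed ∉ Sat(AG (ack → AX rst)).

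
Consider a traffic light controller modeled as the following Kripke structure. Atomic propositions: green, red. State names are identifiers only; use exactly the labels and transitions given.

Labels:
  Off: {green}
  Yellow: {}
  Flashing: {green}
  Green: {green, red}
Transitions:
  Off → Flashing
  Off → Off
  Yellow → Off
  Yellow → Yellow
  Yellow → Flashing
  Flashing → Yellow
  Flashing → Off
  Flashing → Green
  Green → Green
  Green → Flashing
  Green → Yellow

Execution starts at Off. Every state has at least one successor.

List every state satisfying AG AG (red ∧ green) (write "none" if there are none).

States satisfying AG (red ∧ green): ∅.
States satisfying AG AG (red ∧ green): ∅.

none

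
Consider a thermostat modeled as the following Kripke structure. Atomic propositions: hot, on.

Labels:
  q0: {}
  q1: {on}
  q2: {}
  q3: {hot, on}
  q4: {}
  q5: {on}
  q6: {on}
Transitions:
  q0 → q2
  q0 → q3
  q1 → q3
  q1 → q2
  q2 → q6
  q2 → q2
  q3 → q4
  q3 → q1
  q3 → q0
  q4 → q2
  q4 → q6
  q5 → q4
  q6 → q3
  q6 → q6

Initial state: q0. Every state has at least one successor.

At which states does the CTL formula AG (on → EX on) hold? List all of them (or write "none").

States satisfying on → EX on: {q0, q1, q2, q3, q4, q6}.
States satisfying AG (on → EX on): {q0, q1, q2, q3, q4, q6}.

{q0, q1, q2, q3, q4, q6}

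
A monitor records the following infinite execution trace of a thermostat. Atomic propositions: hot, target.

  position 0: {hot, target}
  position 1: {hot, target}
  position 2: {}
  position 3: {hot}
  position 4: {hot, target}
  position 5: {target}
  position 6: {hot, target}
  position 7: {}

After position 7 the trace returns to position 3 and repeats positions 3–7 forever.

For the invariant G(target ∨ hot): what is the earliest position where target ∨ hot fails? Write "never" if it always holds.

2

Check target ∨ hot at each position in order: 0 ✓, 1 ✓.
At position 2 the labels are {}, so target ∨ hot is false there. This is the first violation.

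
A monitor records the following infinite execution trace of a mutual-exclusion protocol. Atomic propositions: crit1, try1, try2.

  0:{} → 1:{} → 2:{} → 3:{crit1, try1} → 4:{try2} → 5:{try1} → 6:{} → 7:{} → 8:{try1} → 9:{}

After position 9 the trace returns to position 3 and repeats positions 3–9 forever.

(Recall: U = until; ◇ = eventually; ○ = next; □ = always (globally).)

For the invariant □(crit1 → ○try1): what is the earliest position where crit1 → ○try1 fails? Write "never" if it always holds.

Check crit1 → ○try1 at each position in order: 0 ✓, 1 ✓, 2 ✓.
At position 3 the labels are {crit1, try1} and the next position 4 has {try2}, so crit1 → ○try1 is false there. This is the first violation.

3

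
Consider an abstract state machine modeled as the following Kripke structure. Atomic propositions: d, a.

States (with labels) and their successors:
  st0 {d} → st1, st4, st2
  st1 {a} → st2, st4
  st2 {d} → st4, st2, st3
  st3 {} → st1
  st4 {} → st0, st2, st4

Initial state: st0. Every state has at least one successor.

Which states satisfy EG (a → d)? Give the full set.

States satisfying a → d: {st0, st2, st3, st4}.
States satisfying EG (a → d): {st0, st2, st4}.

{st0, st2, st4}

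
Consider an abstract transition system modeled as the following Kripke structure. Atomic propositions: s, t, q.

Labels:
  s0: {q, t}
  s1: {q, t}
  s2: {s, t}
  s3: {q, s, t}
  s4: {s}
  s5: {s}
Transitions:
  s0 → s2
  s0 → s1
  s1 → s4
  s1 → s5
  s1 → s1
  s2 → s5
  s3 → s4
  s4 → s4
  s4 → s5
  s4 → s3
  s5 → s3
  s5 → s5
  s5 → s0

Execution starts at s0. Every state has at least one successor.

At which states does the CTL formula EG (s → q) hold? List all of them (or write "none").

States satisfying s → q: {s0, s1, s3}.
States satisfying EG (s → q): {s0, s1}.

{s0, s1}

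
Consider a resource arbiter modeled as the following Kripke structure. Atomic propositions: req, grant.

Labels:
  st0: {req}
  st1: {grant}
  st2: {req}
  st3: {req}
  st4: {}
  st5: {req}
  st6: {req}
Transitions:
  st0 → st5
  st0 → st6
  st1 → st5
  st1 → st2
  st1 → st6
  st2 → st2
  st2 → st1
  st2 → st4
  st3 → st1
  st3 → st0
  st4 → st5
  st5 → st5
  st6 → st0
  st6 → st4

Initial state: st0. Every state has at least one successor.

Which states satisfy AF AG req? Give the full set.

{st4, st5}

States satisfying AG req: {st5}.
States satisfying AF AG req: {st4, st5}.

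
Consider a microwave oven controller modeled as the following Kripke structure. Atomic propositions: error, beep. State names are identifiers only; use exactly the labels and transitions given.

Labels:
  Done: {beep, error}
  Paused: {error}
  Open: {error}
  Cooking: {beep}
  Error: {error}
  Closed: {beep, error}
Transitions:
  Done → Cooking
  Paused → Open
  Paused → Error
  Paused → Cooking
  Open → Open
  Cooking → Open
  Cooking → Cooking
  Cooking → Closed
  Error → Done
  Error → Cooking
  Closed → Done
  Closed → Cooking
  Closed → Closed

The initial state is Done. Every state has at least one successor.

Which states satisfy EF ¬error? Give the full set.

States satisfying ¬error: {Cooking}.
States satisfying EF ¬error: {Done, Paused, Cooking, Error, Closed}.

{Done, Paused, Cooking, Error, Closed}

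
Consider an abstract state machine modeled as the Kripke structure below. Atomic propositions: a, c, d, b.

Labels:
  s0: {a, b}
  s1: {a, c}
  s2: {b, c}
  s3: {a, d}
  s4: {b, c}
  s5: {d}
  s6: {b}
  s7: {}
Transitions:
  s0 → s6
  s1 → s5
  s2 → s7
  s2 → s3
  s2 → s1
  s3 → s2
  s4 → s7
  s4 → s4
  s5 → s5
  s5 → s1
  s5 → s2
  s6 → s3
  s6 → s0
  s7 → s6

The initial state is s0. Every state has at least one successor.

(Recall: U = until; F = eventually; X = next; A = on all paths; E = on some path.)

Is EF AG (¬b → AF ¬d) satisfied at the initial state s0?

States satisfying AG (¬b → AF ¬d): ∅.
States satisfying EF AG (¬b → AF ¬d): ∅.
No suitable path/successor from s0 witnesses the formula.
s0 ∉ Sat(EF AG (¬b → AF ¬d)).

Violated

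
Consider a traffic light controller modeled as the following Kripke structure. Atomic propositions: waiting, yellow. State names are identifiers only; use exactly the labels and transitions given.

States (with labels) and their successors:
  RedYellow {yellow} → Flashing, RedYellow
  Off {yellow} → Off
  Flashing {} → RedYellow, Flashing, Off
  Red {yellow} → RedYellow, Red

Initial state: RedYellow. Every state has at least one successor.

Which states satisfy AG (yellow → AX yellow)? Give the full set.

States satisfying yellow → AX yellow: {Off, Flashing, Red}.
States satisfying AG (yellow → AX yellow): {Off}.

{Off}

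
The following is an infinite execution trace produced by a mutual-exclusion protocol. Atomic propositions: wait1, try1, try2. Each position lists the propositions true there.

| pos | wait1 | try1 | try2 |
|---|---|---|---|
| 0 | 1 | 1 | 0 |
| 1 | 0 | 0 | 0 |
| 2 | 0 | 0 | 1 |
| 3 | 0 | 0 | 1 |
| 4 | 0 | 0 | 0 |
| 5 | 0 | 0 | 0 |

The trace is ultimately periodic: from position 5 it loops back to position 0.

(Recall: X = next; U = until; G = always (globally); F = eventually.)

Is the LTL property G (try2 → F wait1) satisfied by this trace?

try2 → F wait1 holds at every position 0..5, and those are all positions ever visited, so G (try2 → F wait1) holds.
Positions where try2 holds: 2, 3.
Check F wait1 at each: 2→ok, 3→ok.

Yes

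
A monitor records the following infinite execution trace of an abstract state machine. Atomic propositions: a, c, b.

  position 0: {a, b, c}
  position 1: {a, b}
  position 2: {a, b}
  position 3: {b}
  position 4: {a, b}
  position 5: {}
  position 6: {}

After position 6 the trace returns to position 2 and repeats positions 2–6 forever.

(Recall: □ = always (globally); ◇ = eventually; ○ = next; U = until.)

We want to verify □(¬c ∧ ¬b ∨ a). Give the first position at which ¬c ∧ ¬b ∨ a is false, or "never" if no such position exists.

Check ¬c ∧ ¬b ∨ a at each position in order: 0 ✓, 1 ✓, 2 ✓.
At position 3 the labels are {b}, so ¬c ∧ ¬b ∨ a is false there. This is the first violation.

3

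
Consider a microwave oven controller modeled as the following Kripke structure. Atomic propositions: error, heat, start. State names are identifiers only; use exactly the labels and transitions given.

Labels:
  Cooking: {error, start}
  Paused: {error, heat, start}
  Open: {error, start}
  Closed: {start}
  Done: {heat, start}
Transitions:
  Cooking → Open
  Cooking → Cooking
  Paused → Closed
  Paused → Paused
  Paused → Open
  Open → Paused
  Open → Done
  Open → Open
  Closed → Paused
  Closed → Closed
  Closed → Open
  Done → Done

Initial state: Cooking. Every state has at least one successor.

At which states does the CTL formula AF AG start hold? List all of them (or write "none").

{Cooking, Paused, Open, Closed, Done}

States satisfying AG start: {Cooking, Paused, Open, Closed, Done}.
States satisfying AF AG start: {Cooking, Paused, Open, Closed, Done}.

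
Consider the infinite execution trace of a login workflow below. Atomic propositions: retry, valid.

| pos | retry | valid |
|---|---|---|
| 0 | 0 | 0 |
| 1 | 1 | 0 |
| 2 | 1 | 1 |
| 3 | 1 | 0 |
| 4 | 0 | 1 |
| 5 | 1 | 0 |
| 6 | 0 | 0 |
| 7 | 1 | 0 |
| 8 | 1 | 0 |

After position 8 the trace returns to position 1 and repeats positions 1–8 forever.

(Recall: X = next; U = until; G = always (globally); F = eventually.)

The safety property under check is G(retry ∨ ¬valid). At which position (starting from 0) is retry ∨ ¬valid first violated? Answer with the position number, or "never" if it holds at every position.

4

Check retry ∨ ¬valid at each position in order: 0 ✓, 1 ✓, 2 ✓, 3 ✓.
At position 4 the labels are {valid}, so retry ∨ ¬valid is false there. This is the first violation.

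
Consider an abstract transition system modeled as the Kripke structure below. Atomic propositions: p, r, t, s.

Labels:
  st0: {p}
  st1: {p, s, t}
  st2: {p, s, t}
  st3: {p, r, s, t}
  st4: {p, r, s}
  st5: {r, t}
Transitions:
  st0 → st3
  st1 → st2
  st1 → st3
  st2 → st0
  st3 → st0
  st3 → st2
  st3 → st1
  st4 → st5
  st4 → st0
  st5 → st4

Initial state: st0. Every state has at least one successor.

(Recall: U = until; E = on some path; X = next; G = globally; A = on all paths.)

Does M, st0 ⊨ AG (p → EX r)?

States satisfying p → EX r: {st0, st1, st4, st5}.
States satisfying AG (p → EX r): ∅.
st2 is reachable from st0 and violates p → EX r, so AG fails at st0.
st0 ∉ Sat(AG (p → EX r)).

No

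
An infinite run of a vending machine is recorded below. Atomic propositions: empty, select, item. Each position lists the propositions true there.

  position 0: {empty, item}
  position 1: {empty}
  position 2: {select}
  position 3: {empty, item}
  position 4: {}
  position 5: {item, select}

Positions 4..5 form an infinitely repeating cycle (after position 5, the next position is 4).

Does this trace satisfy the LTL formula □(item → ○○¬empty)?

Satisfied

item → ○○¬empty holds at every position 0..5, and those are all positions ever visited, so □(item → ○○¬empty) holds.
Positions where item holds: 0, 3, 5.
Check ○○¬empty at each: 0→ok, 3→ok, 5→ok.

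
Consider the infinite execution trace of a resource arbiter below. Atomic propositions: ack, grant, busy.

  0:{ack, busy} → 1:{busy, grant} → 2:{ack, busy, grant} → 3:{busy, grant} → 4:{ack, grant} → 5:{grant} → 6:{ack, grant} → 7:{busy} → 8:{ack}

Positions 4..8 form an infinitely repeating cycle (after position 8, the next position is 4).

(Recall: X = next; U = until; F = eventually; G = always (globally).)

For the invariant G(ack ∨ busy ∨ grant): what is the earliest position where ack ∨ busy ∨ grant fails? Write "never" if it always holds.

ack ∨ busy ∨ grant holds at every position 0..8, and those are all the positions the trace ever visits, so the invariant G(ack ∨ busy ∨ grant) is never violated.

never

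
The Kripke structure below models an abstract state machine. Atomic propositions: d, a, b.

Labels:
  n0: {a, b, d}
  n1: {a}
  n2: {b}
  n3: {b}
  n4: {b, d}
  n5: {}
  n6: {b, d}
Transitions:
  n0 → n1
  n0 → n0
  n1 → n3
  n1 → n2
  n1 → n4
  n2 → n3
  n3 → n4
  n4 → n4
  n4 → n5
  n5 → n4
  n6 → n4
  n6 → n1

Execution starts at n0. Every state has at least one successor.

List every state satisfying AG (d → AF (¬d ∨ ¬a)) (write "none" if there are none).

{n1, n2, n3, n4, n5, n6}

States satisfying d → AF (¬d ∨ ¬a): {n1, n2, n3, n4, n5, n6}.
States satisfying AG (d → AF (¬d ∨ ¬a)): {n1, n2, n3, n4, n5, n6}.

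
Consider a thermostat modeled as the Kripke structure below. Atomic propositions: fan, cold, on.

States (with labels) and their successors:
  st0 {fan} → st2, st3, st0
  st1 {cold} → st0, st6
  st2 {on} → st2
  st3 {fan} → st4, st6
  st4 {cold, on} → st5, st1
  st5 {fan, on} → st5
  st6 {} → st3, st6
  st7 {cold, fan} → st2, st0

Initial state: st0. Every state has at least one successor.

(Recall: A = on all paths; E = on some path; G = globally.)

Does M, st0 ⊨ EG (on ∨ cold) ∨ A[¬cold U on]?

States satisfying on ∨ cold: {st1, st2, st4, st5, st7}.
States satisfying EG (on ∨ cold): {st2, st4, st5, st7}.
States satisfying ¬cold: {st0, st2, st3, st5, st6}.
States satisfying on: {st2, st4, st5}.
States satisfying A[¬cold U on]: {st2, st4, st5}.
States satisfying EG (on ∨ cold) ∨ A[¬cold U on]: {st2, st4, st5, st7}.
st0 ∉ Sat(EG (on ∨ cold) ∨ A[¬cold U on]).

Violated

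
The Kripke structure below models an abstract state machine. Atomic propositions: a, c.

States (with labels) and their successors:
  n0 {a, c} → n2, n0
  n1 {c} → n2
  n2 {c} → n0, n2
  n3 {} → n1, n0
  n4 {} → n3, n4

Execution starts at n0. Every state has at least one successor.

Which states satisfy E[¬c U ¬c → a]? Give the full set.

States satisfying ¬c: {n3, n4}.
States satisfying ¬c → a: {n0, n1, n2}.
States satisfying E[¬c U ¬c → a]: {n0, n1, n2, n3, n4}.

{n0, n1, n2, n3, n4}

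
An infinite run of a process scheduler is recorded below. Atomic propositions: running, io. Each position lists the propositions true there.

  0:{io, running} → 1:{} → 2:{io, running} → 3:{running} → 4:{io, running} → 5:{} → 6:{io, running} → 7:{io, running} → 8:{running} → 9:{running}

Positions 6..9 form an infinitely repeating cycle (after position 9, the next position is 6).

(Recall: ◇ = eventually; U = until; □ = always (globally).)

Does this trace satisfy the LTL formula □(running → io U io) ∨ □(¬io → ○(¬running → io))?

Holds

running → io U io must hold at every position from 0 onward. It fails at position 3, so □(running → io U io) is false.
Positions where running holds: 0, 2, 3, 4, 6, 7, 8, 9.
Check io U io at each: 0→ok, 2→ok, 3→fails, 4→ok, 6→ok, 7→ok, 8→fails, 9→fails.
¬io → ○(¬running → io) holds at every position 0..9, and those are all positions ever visited, so □(¬io → ○(¬running → io)) holds.
Positions where ¬io holds: 1, 3, 5, 8, 9.
Check ○(¬running → io) at each: 1→ok, 3→ok, 5→ok, 8→ok, 9→ok.
At position 0: □(running → io U io) is false; □(¬io → ○(¬running → io)) is true; so □(running → io U io) ∨ □(¬io → ○(¬running → io)) is true.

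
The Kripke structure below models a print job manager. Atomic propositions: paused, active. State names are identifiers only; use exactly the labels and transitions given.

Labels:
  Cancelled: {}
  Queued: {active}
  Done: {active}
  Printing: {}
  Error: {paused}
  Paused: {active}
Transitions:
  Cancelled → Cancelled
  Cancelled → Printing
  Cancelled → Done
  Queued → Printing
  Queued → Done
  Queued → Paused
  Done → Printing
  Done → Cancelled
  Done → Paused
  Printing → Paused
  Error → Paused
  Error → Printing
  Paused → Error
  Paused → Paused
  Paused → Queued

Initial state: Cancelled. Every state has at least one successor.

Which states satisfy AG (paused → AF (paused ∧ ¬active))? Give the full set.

States satisfying paused → AF (paused ∧ ¬active): {Cancelled, Queued, Done, Printing, Error, Paused}.
States satisfying AG (paused → AF (paused ∧ ¬active)): {Cancelled, Queued, Done, Printing, Error, Paused}.

{Cancelled, Queued, Done, Printing, Error, Paused}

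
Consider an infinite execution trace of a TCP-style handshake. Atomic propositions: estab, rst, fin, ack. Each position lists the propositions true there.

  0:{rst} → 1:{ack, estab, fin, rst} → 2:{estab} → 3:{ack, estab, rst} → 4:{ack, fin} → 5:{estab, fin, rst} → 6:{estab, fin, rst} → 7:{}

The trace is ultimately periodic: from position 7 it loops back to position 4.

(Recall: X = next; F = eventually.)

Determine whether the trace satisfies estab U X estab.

Walking from position 0: X estab first holds at position 0, and estab holds at every earlier position along the way, so estab U X estab holds.

Holds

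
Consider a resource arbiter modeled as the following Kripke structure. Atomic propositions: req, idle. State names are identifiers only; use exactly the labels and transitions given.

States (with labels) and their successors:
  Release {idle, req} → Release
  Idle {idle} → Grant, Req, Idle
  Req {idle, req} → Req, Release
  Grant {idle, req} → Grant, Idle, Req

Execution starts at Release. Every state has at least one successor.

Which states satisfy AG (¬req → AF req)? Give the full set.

States satisfying ¬req → AF req: {Release, Req, Grant}.
States satisfying AG (¬req → AF req): {Release, Req}.

{Release, Req}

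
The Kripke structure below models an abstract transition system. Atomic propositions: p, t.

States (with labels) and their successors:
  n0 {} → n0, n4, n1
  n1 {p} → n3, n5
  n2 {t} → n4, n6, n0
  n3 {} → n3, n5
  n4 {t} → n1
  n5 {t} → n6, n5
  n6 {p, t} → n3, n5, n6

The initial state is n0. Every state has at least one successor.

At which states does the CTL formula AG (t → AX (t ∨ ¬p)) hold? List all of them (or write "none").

{n1, n3, n5, n6}

States satisfying t → AX (t ∨ ¬p): {n0, n1, n2, n3, n5, n6}.
States satisfying AG (t → AX (t ∨ ¬p)): {n1, n3, n5, n6}.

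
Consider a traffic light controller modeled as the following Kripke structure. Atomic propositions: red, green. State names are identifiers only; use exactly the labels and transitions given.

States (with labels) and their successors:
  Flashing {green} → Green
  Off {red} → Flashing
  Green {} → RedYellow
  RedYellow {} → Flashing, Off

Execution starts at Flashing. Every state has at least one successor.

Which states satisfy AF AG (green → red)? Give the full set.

none

States satisfying AG (green → red): ∅.
States satisfying AF AG (green → red): ∅.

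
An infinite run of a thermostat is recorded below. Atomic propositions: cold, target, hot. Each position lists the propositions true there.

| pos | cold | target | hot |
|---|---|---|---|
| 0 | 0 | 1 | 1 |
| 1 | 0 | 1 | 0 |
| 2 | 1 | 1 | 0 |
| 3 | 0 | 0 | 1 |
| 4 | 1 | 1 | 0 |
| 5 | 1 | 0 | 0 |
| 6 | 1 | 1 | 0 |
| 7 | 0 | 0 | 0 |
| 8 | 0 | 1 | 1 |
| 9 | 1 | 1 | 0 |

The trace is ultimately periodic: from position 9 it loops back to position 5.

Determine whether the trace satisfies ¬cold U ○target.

Walking from position 0: ○target first holds at position 0, and ¬cold holds at every earlier position along the way, so ¬cold U ○target holds.

Holds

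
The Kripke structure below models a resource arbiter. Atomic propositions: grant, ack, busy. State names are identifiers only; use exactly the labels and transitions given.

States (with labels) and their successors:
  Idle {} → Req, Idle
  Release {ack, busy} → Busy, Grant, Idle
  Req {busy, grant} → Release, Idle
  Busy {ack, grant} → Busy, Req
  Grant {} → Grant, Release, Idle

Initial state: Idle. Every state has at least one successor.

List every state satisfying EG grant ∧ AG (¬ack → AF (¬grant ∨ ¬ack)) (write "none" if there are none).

{Busy}

States satisfying grant: {Req, Busy}.
States satisfying EG grant: {Busy}.
States satisfying ¬ack → AF (¬grant ∨ ¬ack): {Idle, Release, Req, Busy, Grant}.
States satisfying AG (¬ack → AF (¬grant ∨ ¬ack)): {Idle, Release, Req, Busy, Grant}.
States satisfying EG grant ∧ AG (¬ack → AF (¬grant ∨ ¬ack)): {Busy}.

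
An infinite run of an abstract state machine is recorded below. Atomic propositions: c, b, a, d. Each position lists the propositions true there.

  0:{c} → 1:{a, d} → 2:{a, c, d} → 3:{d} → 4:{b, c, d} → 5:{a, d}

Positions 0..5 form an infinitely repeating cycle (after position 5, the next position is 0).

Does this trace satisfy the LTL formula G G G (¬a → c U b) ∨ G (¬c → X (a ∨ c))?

G G (¬a → c U b) must hold at every position from 0 onward. It fails at position 0, so G G G (¬a → c U b) is false.
¬c → X (a ∨ c) holds at every position 0..5, and those are all positions ever visited, so G (¬c → X (a ∨ c)) holds.
Positions where ¬c holds: 1, 3, 5.
Check X (a ∨ c) at each: 1→ok, 3→ok, 5→ok.
At position 0: G G G (¬a → c U b) is false; G (¬c → X (a ∨ c)) is true; so G G G (¬a → c U b) ∨ G (¬c → X (a ∨ c)) is true.

Satisfied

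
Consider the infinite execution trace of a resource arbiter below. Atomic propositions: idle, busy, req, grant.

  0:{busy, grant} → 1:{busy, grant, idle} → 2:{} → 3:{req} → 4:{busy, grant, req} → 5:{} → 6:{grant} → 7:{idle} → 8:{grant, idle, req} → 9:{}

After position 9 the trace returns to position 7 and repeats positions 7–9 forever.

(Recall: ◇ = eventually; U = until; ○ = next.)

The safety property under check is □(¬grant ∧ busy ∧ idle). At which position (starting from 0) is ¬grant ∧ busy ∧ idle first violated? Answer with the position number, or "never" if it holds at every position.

At position 0 the labels are {busy, grant}, so ¬grant ∧ busy ∧ idle is false there. This is the first violation.

0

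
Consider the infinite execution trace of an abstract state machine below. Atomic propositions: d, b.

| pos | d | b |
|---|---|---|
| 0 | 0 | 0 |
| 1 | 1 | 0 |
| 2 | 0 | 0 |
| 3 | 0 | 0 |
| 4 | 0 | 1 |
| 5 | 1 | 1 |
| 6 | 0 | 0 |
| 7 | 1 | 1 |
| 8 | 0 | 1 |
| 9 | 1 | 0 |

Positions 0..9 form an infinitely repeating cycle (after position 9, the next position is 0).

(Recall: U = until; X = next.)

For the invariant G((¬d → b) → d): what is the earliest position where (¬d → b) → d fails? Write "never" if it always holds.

4

Check (¬d → b) → d at each position in order: 0 ✓, 1 ✓, 2 ✓, 3 ✓.
At position 4 the labels are {b}, so (¬d → b) → d is false there. This is the first violation.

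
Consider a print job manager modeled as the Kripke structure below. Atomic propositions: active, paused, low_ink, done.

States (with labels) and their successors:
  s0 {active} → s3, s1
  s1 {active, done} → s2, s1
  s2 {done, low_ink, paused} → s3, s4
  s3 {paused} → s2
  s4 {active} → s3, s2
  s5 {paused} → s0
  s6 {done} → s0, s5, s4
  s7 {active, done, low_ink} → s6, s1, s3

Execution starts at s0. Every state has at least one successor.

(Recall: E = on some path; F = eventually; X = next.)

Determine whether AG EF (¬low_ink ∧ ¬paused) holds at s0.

Yes

States satisfying EF (¬low_ink ∧ ¬paused): {s0, s1, s2, s3, s4, s5, s6, s7}.
States satisfying AG EF (¬low_ink ∧ ¬paused): {s0, s1, s2, s3, s4, s5, s6, s7}.
Every state reachable from s0 satisfies EF (¬low_ink ∧ ¬paused).
s0 ∈ Sat(AG EF (¬low_ink ∧ ¬paused)).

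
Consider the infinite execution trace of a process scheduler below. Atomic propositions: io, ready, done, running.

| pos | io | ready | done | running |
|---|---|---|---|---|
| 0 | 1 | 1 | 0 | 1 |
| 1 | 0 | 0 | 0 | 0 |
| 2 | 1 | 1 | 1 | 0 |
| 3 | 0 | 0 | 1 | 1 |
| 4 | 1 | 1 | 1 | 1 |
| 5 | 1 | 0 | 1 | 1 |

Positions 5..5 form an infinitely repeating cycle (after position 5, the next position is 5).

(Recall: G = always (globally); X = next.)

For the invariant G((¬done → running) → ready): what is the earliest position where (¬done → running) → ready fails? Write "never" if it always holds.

Check (¬done → running) → ready at each position in order: 0 ✓, 1 ✓, 2 ✓.
At position 3 the labels are {done, running}, so (¬done → running) → ready is false there. This is the first violation.

3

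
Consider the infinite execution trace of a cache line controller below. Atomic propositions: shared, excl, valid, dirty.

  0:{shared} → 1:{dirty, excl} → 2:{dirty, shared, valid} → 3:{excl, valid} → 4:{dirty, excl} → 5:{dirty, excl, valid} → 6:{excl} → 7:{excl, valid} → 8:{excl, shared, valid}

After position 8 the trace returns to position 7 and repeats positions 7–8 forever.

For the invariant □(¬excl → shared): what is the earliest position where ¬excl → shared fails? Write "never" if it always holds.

never

¬excl → shared holds at every position 0..8, and those are all the positions the trace ever visits, so the invariant □(¬excl → shared) is never violated.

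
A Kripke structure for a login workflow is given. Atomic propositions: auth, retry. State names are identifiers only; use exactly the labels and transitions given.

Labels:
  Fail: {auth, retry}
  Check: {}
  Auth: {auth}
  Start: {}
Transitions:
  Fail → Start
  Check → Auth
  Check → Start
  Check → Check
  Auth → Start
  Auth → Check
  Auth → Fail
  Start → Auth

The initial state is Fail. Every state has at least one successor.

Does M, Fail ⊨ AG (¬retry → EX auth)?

States satisfying ¬retry → EX auth: {Fail, Check, Auth, Start}.
States satisfying AG (¬retry → EX auth): {Fail, Check, Auth, Start}.
Every state reachable from Fail satisfies ¬retry → EX auth.
Fail ∈ Sat(AG (¬retry → EX auth)).

Satisfied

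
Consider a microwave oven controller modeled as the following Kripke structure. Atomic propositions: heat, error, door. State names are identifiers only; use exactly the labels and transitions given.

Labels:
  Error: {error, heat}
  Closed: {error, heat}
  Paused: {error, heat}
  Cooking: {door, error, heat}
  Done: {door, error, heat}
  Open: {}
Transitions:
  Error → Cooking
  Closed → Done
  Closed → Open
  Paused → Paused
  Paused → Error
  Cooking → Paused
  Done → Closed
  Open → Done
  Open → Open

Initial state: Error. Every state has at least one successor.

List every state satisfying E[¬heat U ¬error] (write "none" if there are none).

States satisfying ¬heat: {Open}.
States satisfying ¬error: {Open}.
States satisfying E[¬heat U ¬error]: {Open}.

{Open}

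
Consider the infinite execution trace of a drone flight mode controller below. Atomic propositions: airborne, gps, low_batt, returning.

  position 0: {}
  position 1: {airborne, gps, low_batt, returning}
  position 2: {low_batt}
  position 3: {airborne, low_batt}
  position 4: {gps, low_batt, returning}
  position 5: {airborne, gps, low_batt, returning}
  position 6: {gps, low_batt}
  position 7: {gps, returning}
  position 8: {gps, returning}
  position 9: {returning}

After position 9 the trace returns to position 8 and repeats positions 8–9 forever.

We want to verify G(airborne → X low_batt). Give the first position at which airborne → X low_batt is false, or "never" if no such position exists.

never

airborne → X low_batt holds at every position 0..9, and those are all the positions the trace ever visits, so the invariant G(airborne → X low_batt) is never violated.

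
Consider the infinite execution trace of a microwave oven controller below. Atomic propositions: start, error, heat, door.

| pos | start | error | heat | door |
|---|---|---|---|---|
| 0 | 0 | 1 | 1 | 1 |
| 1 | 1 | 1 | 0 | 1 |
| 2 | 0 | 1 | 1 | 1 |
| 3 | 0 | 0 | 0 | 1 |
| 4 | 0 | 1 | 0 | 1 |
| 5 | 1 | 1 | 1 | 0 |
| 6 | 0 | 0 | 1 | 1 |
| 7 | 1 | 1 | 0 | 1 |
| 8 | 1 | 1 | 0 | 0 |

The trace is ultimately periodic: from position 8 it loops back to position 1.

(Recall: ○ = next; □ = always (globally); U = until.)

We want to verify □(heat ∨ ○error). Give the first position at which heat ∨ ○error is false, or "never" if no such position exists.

never

heat ∨ ○error holds at every position 0..8, and those are all the positions the trace ever visits, so the invariant □(heat ∨ ○error) is never violated.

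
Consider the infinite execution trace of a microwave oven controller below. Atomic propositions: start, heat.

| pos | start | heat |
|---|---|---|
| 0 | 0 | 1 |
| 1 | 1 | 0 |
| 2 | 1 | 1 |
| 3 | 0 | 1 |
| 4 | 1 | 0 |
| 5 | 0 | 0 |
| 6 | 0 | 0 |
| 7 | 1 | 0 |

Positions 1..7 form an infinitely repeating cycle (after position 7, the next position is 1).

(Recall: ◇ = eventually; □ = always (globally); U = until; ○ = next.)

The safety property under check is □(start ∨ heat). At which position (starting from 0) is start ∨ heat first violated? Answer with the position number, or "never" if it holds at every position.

Check start ∨ heat at each position in order: 0 ✓, 1 ✓, 2 ✓, 3 ✓, 4 ✓.
At position 5 the labels are {}, so start ∨ heat is false there. This is the first violation.

5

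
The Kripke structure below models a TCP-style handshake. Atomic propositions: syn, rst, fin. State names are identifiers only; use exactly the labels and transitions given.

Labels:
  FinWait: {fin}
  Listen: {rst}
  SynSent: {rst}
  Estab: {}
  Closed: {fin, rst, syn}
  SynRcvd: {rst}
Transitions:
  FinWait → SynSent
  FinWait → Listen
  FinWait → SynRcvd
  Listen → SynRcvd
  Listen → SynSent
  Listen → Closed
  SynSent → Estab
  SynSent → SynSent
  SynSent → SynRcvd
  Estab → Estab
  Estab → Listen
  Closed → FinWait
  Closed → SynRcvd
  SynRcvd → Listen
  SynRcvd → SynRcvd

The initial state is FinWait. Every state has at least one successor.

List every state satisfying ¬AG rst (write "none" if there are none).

States satisfying rst: {Listen, SynSent, Closed, SynRcvd}.
States satisfying AG rst: ∅.
States satisfying ¬AG rst: {FinWait, Listen, SynSent, Estab, Closed, SynRcvd}.

{FinWait, Listen, SynSent, Estab, Closed, SynRcvd}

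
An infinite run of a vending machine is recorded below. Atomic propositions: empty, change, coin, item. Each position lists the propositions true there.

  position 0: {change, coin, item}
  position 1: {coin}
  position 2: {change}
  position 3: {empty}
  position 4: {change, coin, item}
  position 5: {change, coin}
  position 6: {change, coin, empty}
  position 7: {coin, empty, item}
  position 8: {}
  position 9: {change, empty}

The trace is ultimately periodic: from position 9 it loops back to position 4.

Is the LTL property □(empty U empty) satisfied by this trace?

empty U empty must hold at every position from 0 onward. It fails at position 0, so □(empty U empty) is false.

Violated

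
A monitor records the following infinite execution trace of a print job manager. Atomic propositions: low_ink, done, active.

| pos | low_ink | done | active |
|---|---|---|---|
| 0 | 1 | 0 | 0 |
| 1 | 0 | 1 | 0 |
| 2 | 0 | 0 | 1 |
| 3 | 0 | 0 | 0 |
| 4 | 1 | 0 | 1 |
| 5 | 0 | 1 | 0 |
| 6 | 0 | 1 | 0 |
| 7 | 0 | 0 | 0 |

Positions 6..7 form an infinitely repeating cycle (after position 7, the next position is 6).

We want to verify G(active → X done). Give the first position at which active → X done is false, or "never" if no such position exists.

Check active → X done at each position in order: 0 ✓, 1 ✓.
At position 2 the labels are {active} and the next position 3 has {}, so active → X done is false there. This is the first violation.

2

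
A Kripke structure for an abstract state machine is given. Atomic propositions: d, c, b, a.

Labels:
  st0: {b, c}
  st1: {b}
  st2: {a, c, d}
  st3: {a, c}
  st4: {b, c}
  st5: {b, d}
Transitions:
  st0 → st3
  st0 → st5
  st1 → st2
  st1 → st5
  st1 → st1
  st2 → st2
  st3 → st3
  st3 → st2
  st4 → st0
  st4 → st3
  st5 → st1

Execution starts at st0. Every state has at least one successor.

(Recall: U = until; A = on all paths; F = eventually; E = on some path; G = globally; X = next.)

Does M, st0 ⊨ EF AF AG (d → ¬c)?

Violated

States satisfying AF AG (d → ¬c): ∅.
States satisfying EF AF AG (d → ¬c): ∅.
No suitable path/successor from st0 witnesses the formula.
st0 ∉ Sat(EF AF AG (d → ¬c)).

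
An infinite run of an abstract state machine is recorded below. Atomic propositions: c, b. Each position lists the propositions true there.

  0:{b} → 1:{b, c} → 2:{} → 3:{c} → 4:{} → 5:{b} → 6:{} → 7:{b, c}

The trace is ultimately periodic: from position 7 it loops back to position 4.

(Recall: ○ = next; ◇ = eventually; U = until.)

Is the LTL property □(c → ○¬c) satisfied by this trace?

Holds

c → ○¬c holds at every position 0..7, and those are all positions ever visited, so □(c → ○¬c) holds.
Positions where c holds: 1, 3, 7.
Check ○¬c at each: 1→ok, 3→ok, 7→ok.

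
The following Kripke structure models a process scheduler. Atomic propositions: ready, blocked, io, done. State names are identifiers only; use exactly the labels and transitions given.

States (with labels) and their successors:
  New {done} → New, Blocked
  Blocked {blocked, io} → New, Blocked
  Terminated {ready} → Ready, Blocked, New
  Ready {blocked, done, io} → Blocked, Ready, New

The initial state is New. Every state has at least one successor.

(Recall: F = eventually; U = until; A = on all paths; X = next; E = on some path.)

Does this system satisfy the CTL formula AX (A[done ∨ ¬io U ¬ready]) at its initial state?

Satisfied

States satisfying A[done ∨ ¬io U ¬ready]: {New, Blocked, Terminated, Ready}.
States satisfying AX (A[done ∨ ¬io U ¬ready]): {New, Blocked, Terminated, Ready}.
New ∈ Sat(AX (A[done ∨ ¬io U ¬ready])).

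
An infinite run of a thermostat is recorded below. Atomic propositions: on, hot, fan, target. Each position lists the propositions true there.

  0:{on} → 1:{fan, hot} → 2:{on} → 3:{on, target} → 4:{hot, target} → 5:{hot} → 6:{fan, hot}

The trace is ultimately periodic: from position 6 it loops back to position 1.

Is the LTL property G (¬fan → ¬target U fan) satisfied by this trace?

Does not hold

¬fan → ¬target U fan must hold at every position from 0 onward. It fails at position 2, so G (¬fan → ¬target U fan) is false.
Positions where ¬fan holds: 0, 2, 3, 4, 5.
Check ¬target U fan at each: 0→ok, 2→fails, 3→fails, 4→fails, 5→ok.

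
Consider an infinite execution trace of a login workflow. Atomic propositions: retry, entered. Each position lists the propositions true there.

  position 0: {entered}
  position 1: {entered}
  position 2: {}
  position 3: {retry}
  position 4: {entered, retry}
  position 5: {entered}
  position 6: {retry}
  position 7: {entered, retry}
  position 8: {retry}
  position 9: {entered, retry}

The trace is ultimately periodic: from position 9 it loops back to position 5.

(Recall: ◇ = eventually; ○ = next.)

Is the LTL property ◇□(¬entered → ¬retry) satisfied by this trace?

□(¬entered → ¬retry) is false at every position 0..9, so it never becomes true and ◇□(¬entered → ¬retry) fails.

Does not hold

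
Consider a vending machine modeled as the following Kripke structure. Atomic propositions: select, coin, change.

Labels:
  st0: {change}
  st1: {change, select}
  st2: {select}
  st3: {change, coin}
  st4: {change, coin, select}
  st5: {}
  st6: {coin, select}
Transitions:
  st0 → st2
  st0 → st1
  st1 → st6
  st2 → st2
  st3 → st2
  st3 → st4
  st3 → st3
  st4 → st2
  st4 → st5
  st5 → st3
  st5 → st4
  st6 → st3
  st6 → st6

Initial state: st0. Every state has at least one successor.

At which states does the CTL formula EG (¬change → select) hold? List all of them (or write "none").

States satisfying ¬change → select: {st0, st1, st2, st3, st4, st6}.
States satisfying EG (¬change → select): {st0, st1, st2, st3, st4, st6}.

{st0, st1, st2, st3, st4, st6}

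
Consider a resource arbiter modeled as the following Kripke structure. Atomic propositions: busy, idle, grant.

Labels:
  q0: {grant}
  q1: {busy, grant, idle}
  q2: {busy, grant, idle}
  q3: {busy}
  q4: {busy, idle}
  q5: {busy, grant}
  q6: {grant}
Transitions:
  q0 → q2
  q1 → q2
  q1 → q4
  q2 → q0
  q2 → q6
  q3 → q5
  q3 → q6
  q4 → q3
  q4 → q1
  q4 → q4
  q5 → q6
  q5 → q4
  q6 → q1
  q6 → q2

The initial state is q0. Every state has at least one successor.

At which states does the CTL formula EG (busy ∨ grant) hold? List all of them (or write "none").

States satisfying busy ∨ grant: {q0, q1, q2, q3, q4, q5, q6}.
States satisfying EG (busy ∨ grant): {q0, q1, q2, q3, q4, q5, q6}.

{q0, q1, q2, q3, q4, q5, q6}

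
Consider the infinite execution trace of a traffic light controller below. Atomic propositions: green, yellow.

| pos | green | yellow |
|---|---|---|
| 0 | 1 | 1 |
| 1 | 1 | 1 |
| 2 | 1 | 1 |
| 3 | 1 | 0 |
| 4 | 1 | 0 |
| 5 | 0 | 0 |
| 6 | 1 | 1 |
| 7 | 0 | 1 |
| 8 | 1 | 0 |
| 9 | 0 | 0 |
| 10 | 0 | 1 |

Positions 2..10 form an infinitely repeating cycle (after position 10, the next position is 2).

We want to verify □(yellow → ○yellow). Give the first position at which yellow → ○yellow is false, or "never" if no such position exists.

Check yellow → ○yellow at each position in order: 0 ✓, 1 ✓.
At position 2 the labels are {green, yellow} and the next position 3 has {green}, so yellow → ○yellow is false there. This is the first violation.

2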